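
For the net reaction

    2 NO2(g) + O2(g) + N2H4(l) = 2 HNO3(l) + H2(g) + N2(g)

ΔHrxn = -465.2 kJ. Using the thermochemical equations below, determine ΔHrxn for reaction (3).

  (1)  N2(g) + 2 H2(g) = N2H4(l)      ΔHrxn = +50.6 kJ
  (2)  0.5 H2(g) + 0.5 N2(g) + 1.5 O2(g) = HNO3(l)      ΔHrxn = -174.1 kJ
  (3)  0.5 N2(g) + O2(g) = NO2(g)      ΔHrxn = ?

ΔHrxn = 33.2 kJ

(1) reversed: -50.6 kJ
(2) × 2: (2)·(-174.1) = -348.2 kJ
(3) reversed and × 2: contributes −2·x
-465.2 = (-50.6) + (-348.2) − 2·x
x = (-465.2 − (-398.8)) / (-2) = 33.2 kJ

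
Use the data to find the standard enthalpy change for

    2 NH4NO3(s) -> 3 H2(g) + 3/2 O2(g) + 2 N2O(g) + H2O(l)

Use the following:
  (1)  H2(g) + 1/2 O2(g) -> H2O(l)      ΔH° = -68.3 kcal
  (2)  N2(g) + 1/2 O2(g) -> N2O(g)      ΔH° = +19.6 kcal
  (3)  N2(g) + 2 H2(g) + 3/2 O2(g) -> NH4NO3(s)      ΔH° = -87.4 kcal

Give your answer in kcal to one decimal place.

ΔH° = 145.7 kcal

(1) as written (H2O(l) already on the product side): -68.3 kcal
(2) × 2 (×2 to match 2 N2O(g) in the target): (2)·(+19.6) = +39.2 kcal
(3) reversed and × 2 (reverse to put NH4NO3(s) on the reactant side; ×2 to match 2 NH4NO3(s) in the target): (-2)·(-87.4) = +174.8 kcal
By Hess's law, ΔH° = (-68.3) + (+39.2) + (+174.8) = 145.7 kcal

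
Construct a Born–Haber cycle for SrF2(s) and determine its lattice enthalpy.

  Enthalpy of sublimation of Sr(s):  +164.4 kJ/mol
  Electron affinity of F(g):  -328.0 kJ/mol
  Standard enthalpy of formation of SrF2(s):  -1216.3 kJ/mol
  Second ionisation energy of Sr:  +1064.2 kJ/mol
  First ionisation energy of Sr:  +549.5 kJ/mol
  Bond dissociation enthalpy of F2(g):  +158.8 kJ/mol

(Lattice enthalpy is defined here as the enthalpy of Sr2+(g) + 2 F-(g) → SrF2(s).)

U = -2497.2 kJ/mol

ΔHf° = 1·ΔHsub + 1·(ΣIE) + 1·D(F2) + 2·EA + U
-1216.3 = 1·(+164.4) + 1·(+1613.7) + 1·(+158.8) + 2·(-328.0) + U
U = -1216.3 − (+1280.9) = -2497.2 kJ/mol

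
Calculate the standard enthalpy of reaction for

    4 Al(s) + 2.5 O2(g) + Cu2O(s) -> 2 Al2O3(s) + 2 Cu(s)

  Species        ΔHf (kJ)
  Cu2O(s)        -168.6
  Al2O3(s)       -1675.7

Products: 2·(-1675.7) + 2·(+0.0) = -3351.4
Reactants: 4·(+0.0) + 5/2·(+0.0) + 1·(-168.6) = -168.6
ΔHrxn = (-3351.4) − (-168.6) = -3182.8 kJ

ΔHrxn = -3182.8 kJ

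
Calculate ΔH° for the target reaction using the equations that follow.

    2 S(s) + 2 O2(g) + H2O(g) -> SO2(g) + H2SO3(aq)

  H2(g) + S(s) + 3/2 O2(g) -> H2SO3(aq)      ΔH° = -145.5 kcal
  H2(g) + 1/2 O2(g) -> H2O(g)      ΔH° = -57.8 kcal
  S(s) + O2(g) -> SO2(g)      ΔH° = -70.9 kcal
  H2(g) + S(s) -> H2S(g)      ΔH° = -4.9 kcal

equation 1 as written (H2SO3(aq) already on the product side): -145.5 kcal
equation 2 reversed (reverse to put H2O(g) on the reactant side): +57.8 kcal
equation 3 as written (SO2(g) already on the product side): -70.9 kcal
equation 4: not needed (H2S(g) appears nowhere else).
By Hess's law, ΔH° = (1)·(-145.5) + (-1)·(-57.8) + (1)·(-70.9) = -158.6 kcal

ΔH° = -158.6 kcal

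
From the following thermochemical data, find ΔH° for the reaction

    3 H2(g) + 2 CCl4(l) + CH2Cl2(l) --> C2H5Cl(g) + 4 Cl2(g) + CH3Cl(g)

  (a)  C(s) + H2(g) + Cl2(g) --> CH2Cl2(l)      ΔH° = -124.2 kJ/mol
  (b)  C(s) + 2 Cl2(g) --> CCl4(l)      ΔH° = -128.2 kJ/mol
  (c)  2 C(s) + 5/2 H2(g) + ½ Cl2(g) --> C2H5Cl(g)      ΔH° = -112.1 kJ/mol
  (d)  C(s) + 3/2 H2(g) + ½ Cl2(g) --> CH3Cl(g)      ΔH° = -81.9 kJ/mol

ΔH° = 186.6 kJ/mol

(a) reversed (CH2Cl2(l) must end up as a reactant): +124.2 kJ/mol
(b) reversed and × 2 (reverse to put CCl4(l) on the reactant side; scale by 2 for the 2 CCl4(l)): (-2)·(-128.2) = +256.4 kJ/mol
(c) as written (C2H5Cl(g) already on the product side): -112.1 kJ/mol
(d) as written (CH3Cl(g) already on the product side): -81.9 kJ/mol
ΔH° = (+124.2) + (+256.4) + (-112.1) + (-81.9) = 186.6 kJ/mol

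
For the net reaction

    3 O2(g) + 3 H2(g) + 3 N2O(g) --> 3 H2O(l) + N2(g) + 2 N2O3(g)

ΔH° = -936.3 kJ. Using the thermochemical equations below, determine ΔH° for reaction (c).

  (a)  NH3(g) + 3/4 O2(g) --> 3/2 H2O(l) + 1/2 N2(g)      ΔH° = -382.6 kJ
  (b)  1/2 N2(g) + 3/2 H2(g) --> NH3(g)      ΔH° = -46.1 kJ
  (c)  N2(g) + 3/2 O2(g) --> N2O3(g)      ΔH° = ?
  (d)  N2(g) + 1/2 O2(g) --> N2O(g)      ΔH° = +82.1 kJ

(a) × 2 (×2 to match 3 H2O(l) in the target): (2)·(-382.6) = -765.2 kJ
(b) × 2 (×2 to match 3 H2(g) in the target): (2)·(-46.1) = -92.2 kJ
(c) × 2 (×2 to match 2 N2O3(g) in the target): contributes 2·x
(d) reversed and × 3 (N2O(g) must end up as a reactant; scale by 3 for the 3 N2O(g)): (-3)·(+82.1) = -246.3 kJ
-936.3 = (-765.2) + (-92.2) + (-246.3) + 2·x
x = (-936.3 − (-1103.7)) / (2) = 83.7 kJ

ΔH° = 83.7 kJ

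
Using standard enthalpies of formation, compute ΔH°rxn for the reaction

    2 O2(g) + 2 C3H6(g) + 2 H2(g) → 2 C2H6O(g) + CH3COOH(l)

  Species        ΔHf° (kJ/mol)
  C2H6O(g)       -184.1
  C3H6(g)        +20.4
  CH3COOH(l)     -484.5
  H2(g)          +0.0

ΔH°rxn = -893.5 kJ/mol

Products: 2·(-184.1) + 1·(-484.5) = -852.7
Reactants: 2·(+0.0) + 2·(+20.4) + 2·(+0.0) = +40.8
ΔH°rxn = (-852.7) − (+40.8) = -893.5 kJ/mol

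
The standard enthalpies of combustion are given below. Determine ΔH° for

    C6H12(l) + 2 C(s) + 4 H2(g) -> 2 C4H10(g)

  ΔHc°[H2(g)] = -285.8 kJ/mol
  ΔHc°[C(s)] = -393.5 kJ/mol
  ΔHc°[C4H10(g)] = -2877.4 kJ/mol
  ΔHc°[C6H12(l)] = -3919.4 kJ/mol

ΔH° = -94.8 kJ/mol

Using ΔH = Σ nΔHc°(reactants) − Σ nΔHc°(products):
= [1·(-3919.4) + 2·(-393.5) + 4·(-285.8)] − [2·(-2877.4)]
= -94.8 kJ/mol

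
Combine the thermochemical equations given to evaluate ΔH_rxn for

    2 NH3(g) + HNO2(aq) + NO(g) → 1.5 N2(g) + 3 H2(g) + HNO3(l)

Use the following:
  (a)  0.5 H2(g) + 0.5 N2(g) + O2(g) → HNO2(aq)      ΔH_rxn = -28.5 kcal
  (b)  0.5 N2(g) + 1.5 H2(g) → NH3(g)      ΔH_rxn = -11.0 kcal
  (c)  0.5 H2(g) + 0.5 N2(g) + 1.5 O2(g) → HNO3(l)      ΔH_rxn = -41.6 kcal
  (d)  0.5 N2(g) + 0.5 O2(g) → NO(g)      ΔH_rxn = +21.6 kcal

(a) reversed (HNO2(aq) must end up as a reactant): +28.5 kcal
(b) reversed and × 2 (NH3(g) must end up as a reactant; ×2 to match 2 NH3(g) in the target): (-2)·(-11.0) = +22.0 kcal
(c) as written (HNO3(l) already on the product side): -41.6 kcal
(d) reversed (NO(g) must end up as a reactant): -21.6 kcal
Summing the manipulated equations, ΔH_rxn = (+28.5) + (+22.0) + (-41.6) + (-21.6) = -12.7 kcal

ΔH_rxn = -12.7 kcal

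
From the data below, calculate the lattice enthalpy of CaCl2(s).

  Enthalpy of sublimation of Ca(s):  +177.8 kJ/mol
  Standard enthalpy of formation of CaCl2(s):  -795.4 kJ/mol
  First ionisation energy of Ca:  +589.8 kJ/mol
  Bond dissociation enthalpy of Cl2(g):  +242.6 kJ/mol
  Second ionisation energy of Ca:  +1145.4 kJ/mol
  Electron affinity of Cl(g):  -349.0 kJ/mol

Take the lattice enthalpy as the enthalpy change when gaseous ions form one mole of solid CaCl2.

ΔHf° = 1·ΔHsub + 1·(ΣIE) + 1·D(Cl2) + 2·EA + U
-795.4 = 1·(+177.8) + 1·(+1735.2) + 1·(+242.6) + 2·(-349.0) + U
U = -795.4 − (+1457.6) = -2253.0 kJ/mol

U = -2253.0 kJ/mol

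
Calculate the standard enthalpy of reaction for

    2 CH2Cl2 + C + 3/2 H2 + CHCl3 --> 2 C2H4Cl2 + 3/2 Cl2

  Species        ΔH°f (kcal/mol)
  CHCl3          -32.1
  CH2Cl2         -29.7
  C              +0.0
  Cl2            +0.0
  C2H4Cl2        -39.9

ΔHrxn = 11.7 kcal/mol

ΔH°rxn = Σ nΔHf°(products) − Σ nΔHf°(reactants).
Products: 2·(-39.9) + 3/2·(+0.0) = -79.8
Reactants: 2·(-29.7) + 1·(+0.0) + 3/2·(+0.0) + 1·(-32.1) = -91.5
ΔHrxn = (-79.8) − (-91.5) = 11.7 kcal/mol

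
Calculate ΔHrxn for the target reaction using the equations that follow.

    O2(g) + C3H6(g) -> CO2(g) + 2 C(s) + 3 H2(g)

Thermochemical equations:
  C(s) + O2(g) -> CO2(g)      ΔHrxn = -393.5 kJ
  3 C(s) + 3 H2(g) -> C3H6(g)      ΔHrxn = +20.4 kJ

ΔHrxn = -413.9 kJ

equation 1 as written (CO2(g) already on the product side): -393.5 kJ
equation 2 reversed (C3H6(g) must end up as a reactant): -20.4 kJ
Combining the equations, ΔHrxn = (-393.5) + (-20.4) = -413.9 kJ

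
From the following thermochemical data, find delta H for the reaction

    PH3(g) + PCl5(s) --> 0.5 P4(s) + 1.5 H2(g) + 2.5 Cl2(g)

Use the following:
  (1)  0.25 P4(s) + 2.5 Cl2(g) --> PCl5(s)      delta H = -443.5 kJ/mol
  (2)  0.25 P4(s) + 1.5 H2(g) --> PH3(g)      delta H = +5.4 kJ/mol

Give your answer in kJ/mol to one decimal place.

(1) reversed: +443.5 kJ/mol
(2) reversed: -5.4 kJ/mol
Summing the manipulated equations, delta H = (-1)·(-443.5) + (-1)·(+5.4) = 438.1 kJ/mol

delta H = 438.1 kJ/mol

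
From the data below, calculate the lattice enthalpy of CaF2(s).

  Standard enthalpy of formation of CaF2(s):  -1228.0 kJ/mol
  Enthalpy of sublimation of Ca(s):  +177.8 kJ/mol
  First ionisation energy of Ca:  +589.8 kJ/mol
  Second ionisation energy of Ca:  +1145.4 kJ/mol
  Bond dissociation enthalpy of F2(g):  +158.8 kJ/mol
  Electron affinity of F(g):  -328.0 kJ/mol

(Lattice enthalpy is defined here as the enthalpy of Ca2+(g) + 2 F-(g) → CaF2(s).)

U = -2643.8 kJ/mol

ΔHf° = 1·ΔHsub + 1·(ΣIE) + 1·D(F2) + 2·EA + U
-1228.0 = 1·(+177.8) + 1·(+1735.2) + 1·(+158.8) + 2·(-328.0) + U
U = -1228.0 − (+1415.8) = -2643.8 kJ/mol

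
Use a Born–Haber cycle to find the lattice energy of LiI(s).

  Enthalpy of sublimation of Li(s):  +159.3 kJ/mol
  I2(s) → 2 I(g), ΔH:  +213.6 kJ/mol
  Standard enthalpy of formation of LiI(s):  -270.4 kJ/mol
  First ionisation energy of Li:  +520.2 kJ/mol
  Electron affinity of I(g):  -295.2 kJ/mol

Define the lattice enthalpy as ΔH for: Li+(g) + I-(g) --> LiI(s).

ΔHf° = 1·ΔHsub + 1·(ΣIE) + 1/2·D(I2) + 1·EA + U
-270.4 = 1·(+159.3) + 1·(+520.2) + 1/2·(+213.6) + 1·(-295.2) + U
U = -270.4 − (+491.1) = -761.5 kJ/mol

U = -761.5 kJ/mol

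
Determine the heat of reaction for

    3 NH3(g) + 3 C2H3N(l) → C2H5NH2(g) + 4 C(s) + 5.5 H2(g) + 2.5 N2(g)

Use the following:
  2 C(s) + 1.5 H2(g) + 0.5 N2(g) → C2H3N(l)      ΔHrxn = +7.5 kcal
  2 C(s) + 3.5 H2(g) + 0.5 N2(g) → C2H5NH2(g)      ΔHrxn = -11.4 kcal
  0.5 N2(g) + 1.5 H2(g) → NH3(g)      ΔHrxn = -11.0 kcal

ΔHrxn = -0.9 kcal

equation 1 reversed and × 3 (reverse to put C2H3N(l) on the reactant side; ×3 to match 3 C2H3N(l) in the target): (-3)·(+7.5) = -22.5 kcal
equation 2 as written (C2H5NH2(g) already on the product side): -11.4 kcal
equation 3 reversed and × 3 (reverse to put NH3(g) on the reactant side; ×3 to match 3 NH3(g) in the target): (-3)·(-11.0) = +33.0 kcal
Combining the equations, ΔHrxn = (-22.5) + (-11.4) + (+33.0) = -0.9 kcal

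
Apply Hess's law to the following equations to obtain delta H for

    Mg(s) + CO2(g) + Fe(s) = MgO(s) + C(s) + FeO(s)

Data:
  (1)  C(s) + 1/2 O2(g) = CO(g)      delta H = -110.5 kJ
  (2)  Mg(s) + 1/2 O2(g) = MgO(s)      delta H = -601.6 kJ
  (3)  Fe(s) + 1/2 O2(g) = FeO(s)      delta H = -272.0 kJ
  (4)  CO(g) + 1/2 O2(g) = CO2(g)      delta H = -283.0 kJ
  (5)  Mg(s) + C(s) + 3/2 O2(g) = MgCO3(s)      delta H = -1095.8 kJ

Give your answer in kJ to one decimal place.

(1) reversed: +110.5 kJ
(2) as written: -601.6 kJ
(3) as written: -272.0 kJ
(4) reversed: +283.0 kJ
(5): not needed.
delta H = (+110.5) + (-601.6) + (-272.0) + (+283.0) = -480.1 kJ

delta H = -480.1 kJ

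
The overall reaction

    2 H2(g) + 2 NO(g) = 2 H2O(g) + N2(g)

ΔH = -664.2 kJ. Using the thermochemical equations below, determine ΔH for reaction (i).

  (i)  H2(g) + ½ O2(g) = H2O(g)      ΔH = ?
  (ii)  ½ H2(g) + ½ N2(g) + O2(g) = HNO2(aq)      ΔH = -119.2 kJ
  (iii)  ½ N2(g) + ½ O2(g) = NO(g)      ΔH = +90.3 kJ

ΔH = -241.8 kJ

(i) × 2: contributes 2·x
(ii): not needed.
(iii) reversed and × 2: (-2)·(+90.3) = -180.6 kJ
-664.2 = (-180.6) + 2·x
x = (-664.2 − (-180.6)) / (2) = -241.8 kJ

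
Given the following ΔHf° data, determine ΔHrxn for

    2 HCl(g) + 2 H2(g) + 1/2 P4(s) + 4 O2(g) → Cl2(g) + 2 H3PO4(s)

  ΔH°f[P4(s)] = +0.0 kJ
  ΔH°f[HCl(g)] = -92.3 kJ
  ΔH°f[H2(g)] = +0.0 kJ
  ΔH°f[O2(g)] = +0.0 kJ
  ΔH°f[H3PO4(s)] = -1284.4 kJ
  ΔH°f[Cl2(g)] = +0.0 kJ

ΔHrxn = -2384.2 kJ

ΔH°rxn = Σ nΔHf°(products) − Σ nΔHf°(reactants).
Products: 1·(+0.0) + 2·(-1284.4) = -2568.8
Reactants: 2·(-92.3) + 2·(+0.0) + 1/2·(+0.0) + 4·(+0.0) = -184.6
ΔHrxn = (-2568.8) − (-184.6) = -2384.2 kJ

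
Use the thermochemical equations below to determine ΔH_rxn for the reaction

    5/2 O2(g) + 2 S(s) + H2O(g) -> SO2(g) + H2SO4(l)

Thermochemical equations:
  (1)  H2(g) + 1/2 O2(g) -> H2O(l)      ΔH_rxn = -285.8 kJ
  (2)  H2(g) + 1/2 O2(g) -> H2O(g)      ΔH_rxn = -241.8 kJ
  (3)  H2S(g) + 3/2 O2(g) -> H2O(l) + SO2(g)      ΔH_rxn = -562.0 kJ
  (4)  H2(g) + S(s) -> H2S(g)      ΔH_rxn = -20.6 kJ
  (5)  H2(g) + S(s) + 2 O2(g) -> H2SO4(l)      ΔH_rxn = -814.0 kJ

(1) reversed: +285.8 kJ
(2) reversed: +241.8 kJ
(3) as written: -562.0 kJ
(4) as written: -20.6 kJ
(5) as written: -814.0 kJ
ΔH_rxn = (-1)·(-285.8) + (-1)·(-241.8) + (1)·(-562.0) + (1)·(-20.6) + (1)·(-814.0) = -869.0 kJ

ΔH_rxn = -869.0 kJ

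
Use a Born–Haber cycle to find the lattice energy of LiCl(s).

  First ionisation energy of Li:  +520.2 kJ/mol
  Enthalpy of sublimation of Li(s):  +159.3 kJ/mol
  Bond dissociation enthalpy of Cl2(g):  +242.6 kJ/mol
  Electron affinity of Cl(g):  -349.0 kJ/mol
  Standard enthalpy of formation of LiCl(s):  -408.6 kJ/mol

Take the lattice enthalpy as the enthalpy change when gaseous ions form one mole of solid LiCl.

ΔHf° = 1·ΔHsub + 1·(ΣIE) + 1/2·D(Cl2) + 1·EA + U
-408.6 = 1·(+159.3) + 1·(+520.2) + 1/2·(+242.6) + 1·(-349.0) + U
U = -408.6 − (+451.8) = -860.4 kJ/mol

U = -860.4 kJ/mol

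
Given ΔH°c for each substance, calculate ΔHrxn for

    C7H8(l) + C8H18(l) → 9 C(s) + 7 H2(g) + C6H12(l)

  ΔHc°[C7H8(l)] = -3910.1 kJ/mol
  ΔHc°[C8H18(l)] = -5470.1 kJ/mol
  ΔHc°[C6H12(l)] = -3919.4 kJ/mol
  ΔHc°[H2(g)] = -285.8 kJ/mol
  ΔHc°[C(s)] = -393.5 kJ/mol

Using ΔH = Σ nΔHc°(reactants) − Σ nΔHc°(products):
= [1·(-3910.1) + 1·(-5470.1)] − [9·(-393.5) + 7·(-285.8) + 1·(-3919.4)]
= 81.3 kJ/mol

ΔHrxn = 81.3 kJ/mol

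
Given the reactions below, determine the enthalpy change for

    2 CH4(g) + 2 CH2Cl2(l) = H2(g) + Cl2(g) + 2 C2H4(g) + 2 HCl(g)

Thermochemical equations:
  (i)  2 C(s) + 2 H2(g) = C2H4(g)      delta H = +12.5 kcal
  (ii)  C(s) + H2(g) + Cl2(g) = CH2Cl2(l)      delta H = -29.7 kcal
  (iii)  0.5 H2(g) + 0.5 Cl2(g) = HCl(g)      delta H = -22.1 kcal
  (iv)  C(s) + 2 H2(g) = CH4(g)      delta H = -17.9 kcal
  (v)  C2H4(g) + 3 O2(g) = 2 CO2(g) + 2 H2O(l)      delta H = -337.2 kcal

(i) × 2: (2)·(+12.5) = +25.0 kcal
(ii) reversed and × 2: (-2)·(-29.7) = +59.4 kcal
(iii) × 2: (2)·(-22.1) = -44.2 kcal
(iv) reversed and × 2: (-2)·(-17.9) = +35.8 kcal
(v): not needed.
Since enthalpy is a state function, delta H = (2)·(+12.5) + (-2)·(-29.7) + (2)·(-22.1) + (-2)·(-17.9) = 76.0 kcal

delta H = 76.0 kcal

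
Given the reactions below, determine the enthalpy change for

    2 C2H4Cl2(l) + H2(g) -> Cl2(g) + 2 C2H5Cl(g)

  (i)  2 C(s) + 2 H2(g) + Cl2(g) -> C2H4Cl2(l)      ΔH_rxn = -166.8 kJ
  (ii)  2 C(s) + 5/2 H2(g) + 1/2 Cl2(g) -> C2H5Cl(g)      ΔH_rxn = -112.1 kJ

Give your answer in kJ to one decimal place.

(i) reversed and × 2: (-2)·(-166.8) = +333.6 kJ
(ii) × 2: (2)·(-112.1) = -224.2 kJ
Summing the manipulated equations, ΔH_rxn = (+333.6) + (-224.2) = 109.4 kJ

ΔH_rxn = 109.4 kJ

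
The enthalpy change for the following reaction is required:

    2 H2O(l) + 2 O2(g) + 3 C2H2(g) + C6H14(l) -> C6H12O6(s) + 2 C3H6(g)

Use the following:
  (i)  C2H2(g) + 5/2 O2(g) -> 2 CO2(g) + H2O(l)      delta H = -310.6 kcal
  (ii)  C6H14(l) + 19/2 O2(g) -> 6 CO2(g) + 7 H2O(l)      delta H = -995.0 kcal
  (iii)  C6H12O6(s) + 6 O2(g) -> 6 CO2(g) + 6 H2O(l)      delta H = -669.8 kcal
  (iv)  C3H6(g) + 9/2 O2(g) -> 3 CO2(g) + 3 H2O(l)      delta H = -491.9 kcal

delta H = -273.2 kcal

(i) × 3: (3)·(-310.6) = -931.8 kcal
(ii) as written: -995.0 kcal
(iii) reversed: +669.8 kcal
(iv) reversed and × 2: (-2)·(-491.9) = +983.8 kcal
By Hess's law, delta H = (-931.8) + (-995.0) + (+669.8) + (+983.8) = -273.2 kcal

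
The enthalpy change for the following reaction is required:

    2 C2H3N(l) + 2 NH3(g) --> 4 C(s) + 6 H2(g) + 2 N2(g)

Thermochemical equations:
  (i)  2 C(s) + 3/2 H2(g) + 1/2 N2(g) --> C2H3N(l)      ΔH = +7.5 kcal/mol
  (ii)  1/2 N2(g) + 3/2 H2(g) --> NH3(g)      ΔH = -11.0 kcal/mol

(i) reversed and × 2: (-2)·(+7.5) = -15.0 kcal/mol
(ii) reversed and × 2: (-2)·(-11.0) = +22.0 kcal/mol
ΔH = (-15.0) + (+22.0) = 7.0 kcal/mol

ΔH = 7.0 kcal/mol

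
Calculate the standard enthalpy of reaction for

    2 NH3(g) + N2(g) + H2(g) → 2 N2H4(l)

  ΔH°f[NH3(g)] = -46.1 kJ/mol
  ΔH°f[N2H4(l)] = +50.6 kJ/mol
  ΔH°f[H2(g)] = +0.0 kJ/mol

ΔH°rxn = 193.4 kJ/mol

Products: 2·(+50.6) = +101.2
Reactants: 2·(-46.1) + 1·(+0.0) + 1·(+0.0) = -92.2
ΔH°rxn = (+101.2) − (-92.2) = 193.4 kJ/mol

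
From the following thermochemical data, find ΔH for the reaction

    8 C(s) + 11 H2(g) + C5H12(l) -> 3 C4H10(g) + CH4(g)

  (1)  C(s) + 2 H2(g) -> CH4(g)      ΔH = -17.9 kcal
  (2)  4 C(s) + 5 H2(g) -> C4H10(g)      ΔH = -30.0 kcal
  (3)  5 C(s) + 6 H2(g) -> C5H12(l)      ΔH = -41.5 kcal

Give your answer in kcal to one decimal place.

ΔH = -66.4 kcal

(1) as written: -17.9 kcal
(2) × 3: (3)·(-30.0) = -90.0 kcal
(3) reversed: +41.5 kcal
ΔH = (1)·(-17.9) + (3)·(-30.0) + (-1)·(-41.5) = -66.4 kcal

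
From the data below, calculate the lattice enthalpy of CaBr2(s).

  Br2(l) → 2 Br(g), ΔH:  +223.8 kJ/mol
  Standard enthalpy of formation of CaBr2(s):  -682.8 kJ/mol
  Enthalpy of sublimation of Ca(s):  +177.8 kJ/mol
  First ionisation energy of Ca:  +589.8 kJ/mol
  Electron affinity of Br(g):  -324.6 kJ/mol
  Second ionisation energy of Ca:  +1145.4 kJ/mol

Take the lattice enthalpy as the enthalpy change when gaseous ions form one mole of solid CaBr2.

ΔHf° = 1·ΔHsub + 1·(ΣIE) + 1·D(Br2) + 2·EA + U
-682.8 = 1·(+177.8) + 1·(+1735.2) + 1·(+223.8) + 2·(-324.6) + U
U = -682.8 − (+1487.6) = -2170.4 kJ/mol

U = -2170.4 kJ/mol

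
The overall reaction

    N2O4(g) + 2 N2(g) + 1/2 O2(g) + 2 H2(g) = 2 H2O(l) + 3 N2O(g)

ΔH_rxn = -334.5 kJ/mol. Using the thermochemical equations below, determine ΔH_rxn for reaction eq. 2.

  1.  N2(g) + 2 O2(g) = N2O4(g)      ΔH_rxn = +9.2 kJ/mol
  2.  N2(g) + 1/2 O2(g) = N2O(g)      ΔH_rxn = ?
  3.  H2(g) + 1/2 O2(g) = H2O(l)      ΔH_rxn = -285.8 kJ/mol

eq. 1 reversed (reverse to put N2O4(g) on the reactant side): -9.2 kJ/mol
eq. 2 × 3 (scale by 3 for the 3 N2O(g)): contributes 3·x
eq. 3 × 2 (scale by 2 for the 2 H2O(l)): (2)·(-285.8) = -571.6 kJ/mol
-334.5 = (-9.2) + (-571.6) + 3·x
x = (-334.5 − (-580.8)) / (3) = 82.1 kJ/mol

ΔH_rxn = 82.1 kJ/mol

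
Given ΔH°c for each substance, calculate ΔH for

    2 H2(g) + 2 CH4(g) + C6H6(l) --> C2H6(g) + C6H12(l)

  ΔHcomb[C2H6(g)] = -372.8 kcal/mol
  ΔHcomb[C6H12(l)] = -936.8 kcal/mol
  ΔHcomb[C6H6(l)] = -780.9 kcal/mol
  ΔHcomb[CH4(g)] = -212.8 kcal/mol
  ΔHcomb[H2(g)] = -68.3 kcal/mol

Using ΔH = Σ nΔHc°(reactants) − Σ nΔHc°(products):
= [2·(-68.3) + 2·(-212.8) + 1·(-780.9)] − [1·(-372.8) + 1·(-936.8)]
= -33.5 kcal/mol

ΔH = -33.5 kcal/mol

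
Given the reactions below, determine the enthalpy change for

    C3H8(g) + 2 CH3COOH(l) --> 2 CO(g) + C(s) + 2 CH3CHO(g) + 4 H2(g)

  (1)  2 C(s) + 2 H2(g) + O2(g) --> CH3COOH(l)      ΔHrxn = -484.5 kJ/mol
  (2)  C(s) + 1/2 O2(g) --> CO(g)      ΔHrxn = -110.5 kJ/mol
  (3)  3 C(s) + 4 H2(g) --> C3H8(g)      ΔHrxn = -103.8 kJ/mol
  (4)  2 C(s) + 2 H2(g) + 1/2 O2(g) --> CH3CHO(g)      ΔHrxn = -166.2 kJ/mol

ΔHrxn = 519.4 kJ/mol

(1) reversed and × 2: (-2)·(-484.5) = +969.0 kJ/mol
(2) × 2: (2)·(-110.5) = -221.0 kJ/mol
(3) reversed: +103.8 kJ/mol
(4) × 2: (2)·(-166.2) = -332.4 kJ/mol
By Hess's law, ΔHrxn = (+969.0) + (-221.0) + (+103.8) + (-332.4) = 519.4 kJ/mol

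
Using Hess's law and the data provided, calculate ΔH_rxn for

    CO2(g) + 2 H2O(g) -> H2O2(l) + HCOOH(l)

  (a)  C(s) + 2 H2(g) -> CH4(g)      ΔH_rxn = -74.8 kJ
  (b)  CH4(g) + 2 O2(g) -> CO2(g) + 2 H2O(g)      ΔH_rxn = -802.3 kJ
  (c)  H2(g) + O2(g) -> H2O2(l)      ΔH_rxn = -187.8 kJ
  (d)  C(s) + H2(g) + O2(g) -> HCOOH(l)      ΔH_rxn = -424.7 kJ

(a) reversed: +74.8 kJ
(b) reversed (reverse to put CO2(g) on the reactant side): +802.3 kJ
(c) as written (H2O2(l) already on the product side): -187.8 kJ
(d) as written (HCOOH(l) already on the product side): -424.7 kJ
ΔH_rxn = (-1)·(-74.8) + (-1)·(-802.3) + (1)·(-187.8) + (1)·(-424.7) = 264.6 kJ

ΔH_rxn = 264.6 kJ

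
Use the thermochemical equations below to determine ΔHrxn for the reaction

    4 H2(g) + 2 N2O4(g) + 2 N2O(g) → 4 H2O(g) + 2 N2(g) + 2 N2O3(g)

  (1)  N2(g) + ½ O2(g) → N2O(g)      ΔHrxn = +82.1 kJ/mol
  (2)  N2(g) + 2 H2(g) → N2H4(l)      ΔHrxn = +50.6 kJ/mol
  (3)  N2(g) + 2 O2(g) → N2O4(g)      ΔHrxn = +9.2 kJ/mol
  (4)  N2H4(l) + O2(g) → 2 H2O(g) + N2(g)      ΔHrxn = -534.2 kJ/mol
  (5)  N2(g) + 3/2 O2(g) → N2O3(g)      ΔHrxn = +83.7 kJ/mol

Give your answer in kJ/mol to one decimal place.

(1) reversed and × 2 (N2O(g) must end up as a reactant; ×2 to match 2 N2O(g) in the target): (-2)·(+82.1) = -164.2 kJ/mol
(2) × 2 (×2 to match 4 H2(g) in the target): (2)·(+50.6) = +101.2 kJ/mol
(3) reversed and × 2 (reverse to put N2O4(g) on the reactant side; scale by 2 for the 2 N2O4(g)): (-2)·(+9.2) = -18.4 kJ/mol
(4) × 2 (×2 to match 4 H2O(g) in the target): (2)·(-534.2) = -1068.4 kJ/mol
(5) × 2 (×2 to match 2 N2O3(g) in the target): (2)·(+83.7) = +167.4 kJ/mol
Combining the equations, ΔHrxn = (-2)·(+82.1) + (2)·(+50.6) + (-2)·(+9.2) + (2)·(-534.2) + (2)·(+83.7) = -982.4 kJ/mol

ΔHrxn = -982.4 kJ/mol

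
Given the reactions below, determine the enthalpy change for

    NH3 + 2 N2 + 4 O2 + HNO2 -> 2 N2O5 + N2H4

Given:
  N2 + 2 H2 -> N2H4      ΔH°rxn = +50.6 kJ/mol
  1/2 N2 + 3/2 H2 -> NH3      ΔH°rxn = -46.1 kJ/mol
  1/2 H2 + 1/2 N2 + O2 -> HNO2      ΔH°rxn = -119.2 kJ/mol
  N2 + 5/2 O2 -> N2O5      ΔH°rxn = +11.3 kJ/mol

ΔH°rxn = 238.5 kJ/mol

equation 1 as written (N2H4 already on the product side): +50.6 kJ/mol
equation 2 reversed (reverse to put NH3 on the reactant side): +46.1 kJ/mol
equation 3 reversed (HNO2 must end up as a reactant): +119.2 kJ/mol
equation 4 × 2 (×2 to match 2 N2O5 in the target): (2)·(+11.3) = +22.6 kJ/mol
Combining the equations, ΔH°rxn = (+50.6) + (+46.1) + (+119.2) + (+22.6) = 238.5 kJ/mol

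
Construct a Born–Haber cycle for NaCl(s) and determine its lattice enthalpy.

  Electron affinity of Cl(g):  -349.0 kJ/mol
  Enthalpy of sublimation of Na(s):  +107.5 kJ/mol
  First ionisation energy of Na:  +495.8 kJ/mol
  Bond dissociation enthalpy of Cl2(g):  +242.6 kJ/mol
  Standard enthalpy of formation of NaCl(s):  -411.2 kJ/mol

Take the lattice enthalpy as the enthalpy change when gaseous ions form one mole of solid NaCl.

U = -786.8 kJ/mol

ΔHf° = 1·ΔHsub + 1·(ΣIE) + 1/2·D(Cl2) + 1·EA + U
-411.2 = 1·(+107.5) + 1·(+495.8) + 1/2·(+242.6) + 1·(-349.0) + U
U = -411.2 − (+375.6) = -786.8 kJ/mol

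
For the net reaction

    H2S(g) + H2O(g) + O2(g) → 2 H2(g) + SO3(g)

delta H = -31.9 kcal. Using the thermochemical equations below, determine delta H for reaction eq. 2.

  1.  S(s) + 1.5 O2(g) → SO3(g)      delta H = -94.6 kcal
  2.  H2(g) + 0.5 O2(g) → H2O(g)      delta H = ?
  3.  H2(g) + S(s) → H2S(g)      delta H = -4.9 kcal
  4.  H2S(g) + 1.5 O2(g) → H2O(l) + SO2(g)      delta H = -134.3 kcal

eq. 1 as written: -94.6 kcal
eq. 2 reversed: contributes −x
eq. 3 reversed: +4.9 kcal
eq. 4: not needed.
-31.9 = (-94.6) + (+4.9) − x
x = (-31.9 − (-89.7)) / (-1) = -57.8 kcal

delta H = -57.8 kcal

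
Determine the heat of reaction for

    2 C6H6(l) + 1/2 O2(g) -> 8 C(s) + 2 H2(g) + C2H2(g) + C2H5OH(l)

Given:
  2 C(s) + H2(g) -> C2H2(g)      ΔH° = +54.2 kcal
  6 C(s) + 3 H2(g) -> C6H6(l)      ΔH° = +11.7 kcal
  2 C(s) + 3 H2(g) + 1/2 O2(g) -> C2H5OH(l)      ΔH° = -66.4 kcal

ΔH° = -35.6 kcal

equation 1 as written (C2H2(g) already on the product side): +54.2 kcal
equation 2 reversed and × 2 (C6H6(l) must end up as a reactant; ×2 to match 2 C6H6(l) in the target): (-2)·(+11.7) = -23.4 kcal
equation 3 as written (C2H5OH(l) already on the product side): -66.4 kcal
Since enthalpy is a state function, ΔH° = (+54.2) + (-23.4) + (-66.4) = -35.6 kcal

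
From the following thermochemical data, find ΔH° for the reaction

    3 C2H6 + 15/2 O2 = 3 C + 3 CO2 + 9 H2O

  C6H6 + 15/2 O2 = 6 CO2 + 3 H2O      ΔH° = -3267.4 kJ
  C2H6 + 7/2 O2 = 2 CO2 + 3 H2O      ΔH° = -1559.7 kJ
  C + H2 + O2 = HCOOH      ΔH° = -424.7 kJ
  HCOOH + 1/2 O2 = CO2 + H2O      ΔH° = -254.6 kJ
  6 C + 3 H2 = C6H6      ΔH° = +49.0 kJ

ΔH° = -3498.6 kJ

equation 1 reversed: +3267.4 kJ
equation 2 × 3 (×3 to match 3 C2H6 in the target): (3)·(-1559.7) = -4679.1 kJ
equation 3 × 3: (3)·(-424.7) = -1274.1 kJ
equation 4 × 3: (3)·(-254.6) = -763.8 kJ
equation 5 reversed: -49.0 kJ
ΔH° = (+3267.4) + (-4679.1) + (-1274.1) + (-763.8) + (-49.0) = -3498.6 kJ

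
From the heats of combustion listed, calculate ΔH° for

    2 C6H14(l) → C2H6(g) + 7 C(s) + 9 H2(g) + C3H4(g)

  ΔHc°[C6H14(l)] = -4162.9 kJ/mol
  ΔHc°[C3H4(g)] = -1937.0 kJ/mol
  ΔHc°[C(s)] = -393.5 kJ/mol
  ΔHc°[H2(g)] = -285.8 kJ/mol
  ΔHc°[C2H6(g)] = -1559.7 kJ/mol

With combustion enthalpies, reactants minus products:
= [2·(-4162.9)] − [1·(-1559.7) + 7·(-393.5) + 9·(-285.8) + 1·(-1937.0)]
= 497.6 kJ/mol

ΔH° = 497.6 kJ/mol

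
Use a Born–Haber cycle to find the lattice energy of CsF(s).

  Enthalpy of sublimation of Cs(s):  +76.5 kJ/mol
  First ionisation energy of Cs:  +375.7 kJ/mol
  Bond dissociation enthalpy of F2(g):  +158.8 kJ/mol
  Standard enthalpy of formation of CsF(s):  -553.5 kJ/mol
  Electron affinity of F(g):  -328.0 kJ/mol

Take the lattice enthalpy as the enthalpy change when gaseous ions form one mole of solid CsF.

ΔHf° = 1·ΔHsub + 1·(ΣIE) + 1/2·D(F2) + 1·EA + U
-553.5 = 1·(+76.5) + 1·(+375.7) + 1/2·(+158.8) + 1·(-328.0) + U
U = -553.5 − (+203.6) = -757.1 kJ/mol

U = -757.1 kJ/mol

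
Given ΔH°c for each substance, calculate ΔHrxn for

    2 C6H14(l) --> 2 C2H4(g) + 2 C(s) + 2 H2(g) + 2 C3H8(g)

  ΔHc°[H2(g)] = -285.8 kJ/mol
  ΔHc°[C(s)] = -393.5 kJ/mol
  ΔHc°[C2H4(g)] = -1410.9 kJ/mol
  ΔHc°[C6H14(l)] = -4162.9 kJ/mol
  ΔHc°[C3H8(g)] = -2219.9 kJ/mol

With combustion enthalpies, reactants minus products:
= [2·(-4162.9)] − [2·(-1410.9) + 2·(-393.5) + 2·(-285.8) + 2·(-2219.9)]
= 294.4 kJ/mol

ΔHrxn = 294.4 kJ/mol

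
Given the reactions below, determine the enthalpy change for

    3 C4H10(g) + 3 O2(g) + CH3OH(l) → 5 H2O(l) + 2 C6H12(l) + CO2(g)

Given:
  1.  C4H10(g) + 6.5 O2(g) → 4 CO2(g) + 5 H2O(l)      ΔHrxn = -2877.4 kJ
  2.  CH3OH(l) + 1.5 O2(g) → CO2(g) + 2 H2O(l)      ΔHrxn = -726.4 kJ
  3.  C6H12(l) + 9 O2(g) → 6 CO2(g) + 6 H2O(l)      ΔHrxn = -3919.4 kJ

eq. 1 × 3 (×3 to match 3 C4H10(g) in the target): (3)·(-2877.4) = -8632.2 kJ
eq. 2 as written (CH3OH(l) already on the reactant side): -726.4 kJ
eq. 3 reversed and × 2 (reverse to put C6H12(l) on the product side; scale by 2 for the 2 C6H12(l)): (-2)·(-3919.4) = +7838.8 kJ
Combining the equations, ΔHrxn = (-8632.2) + (-726.4) + (+7838.8) = -1519.8 kJ

ΔHrxn = -1519.8 kJ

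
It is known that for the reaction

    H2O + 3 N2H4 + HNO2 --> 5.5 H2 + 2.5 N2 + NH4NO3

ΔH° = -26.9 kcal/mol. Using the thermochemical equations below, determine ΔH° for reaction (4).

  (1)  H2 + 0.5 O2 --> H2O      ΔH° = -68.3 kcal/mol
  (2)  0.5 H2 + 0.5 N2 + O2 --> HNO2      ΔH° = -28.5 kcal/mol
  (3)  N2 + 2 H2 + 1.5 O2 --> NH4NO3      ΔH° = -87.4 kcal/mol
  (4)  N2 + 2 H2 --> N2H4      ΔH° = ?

ΔH° = 12.1 kcal/mol

(1) reversed: +68.3 kcal/mol
(2) reversed: +28.5 kcal/mol
(3) as written: -87.4 kcal/mol
(4) reversed and × 3: contributes −3·x
-26.9 = (+68.3) + (+28.5) + (-87.4) − 3·x
x = (-26.9 − (+9.4)) / (-3) = 12.1 kcal/mol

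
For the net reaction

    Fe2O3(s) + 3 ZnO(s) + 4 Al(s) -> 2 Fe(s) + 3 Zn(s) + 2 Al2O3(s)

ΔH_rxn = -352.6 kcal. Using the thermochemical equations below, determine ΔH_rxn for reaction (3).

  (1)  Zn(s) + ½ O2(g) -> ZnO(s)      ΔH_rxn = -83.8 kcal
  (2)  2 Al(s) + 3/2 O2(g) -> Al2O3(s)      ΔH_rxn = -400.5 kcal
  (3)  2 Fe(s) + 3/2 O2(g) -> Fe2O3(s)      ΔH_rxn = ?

ΔH_rxn = -197.0 kcal

(1) reversed and × 3 (reverse to put ZnO(s) on the reactant side; scale by 3 for the 3 ZnO(s)): (-3)·(-83.8) = +251.4 kcal
(2) × 2 (×2 to match 2 Al2O3(s) in the target): (2)·(-400.5) = -801.0 kcal
(3) reversed (Fe2O3(s) must end up as a reactant): contributes −x
-352.6 = (+251.4) + (-801.0) − x
x = (-352.6 − (-549.6)) / (-1) = -197.0 kcal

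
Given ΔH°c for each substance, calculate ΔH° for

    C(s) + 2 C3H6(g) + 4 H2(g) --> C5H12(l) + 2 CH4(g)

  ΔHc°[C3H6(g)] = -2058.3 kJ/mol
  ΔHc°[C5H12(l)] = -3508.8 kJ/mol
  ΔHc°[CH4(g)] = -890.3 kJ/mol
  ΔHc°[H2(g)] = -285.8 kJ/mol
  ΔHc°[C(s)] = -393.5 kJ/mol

ΔH° = -363.9 kJ/mol

Using ΔH = Σ nΔHc°(reactants) − Σ nΔHc°(products):
= [1·(-393.5) + 2·(-2058.3) + 4·(-285.8)] − [1·(-3508.8) + 2·(-890.3)]
= -363.9 kJ/mol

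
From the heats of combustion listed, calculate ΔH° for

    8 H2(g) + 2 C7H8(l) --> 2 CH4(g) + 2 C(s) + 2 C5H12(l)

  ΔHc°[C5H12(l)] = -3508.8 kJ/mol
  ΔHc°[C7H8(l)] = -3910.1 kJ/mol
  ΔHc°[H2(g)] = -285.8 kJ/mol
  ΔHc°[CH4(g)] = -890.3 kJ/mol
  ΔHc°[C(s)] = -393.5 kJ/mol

ΔH° = -521.4 kJ/mol

Using ΔH = Σ nΔHc°(reactants) − Σ nΔHc°(products):
= [8·(-285.8) + 2·(-3910.1)] − [2·(-890.3) + 2·(-393.5) + 2·(-3508.8)]
= -521.4 kJ/mol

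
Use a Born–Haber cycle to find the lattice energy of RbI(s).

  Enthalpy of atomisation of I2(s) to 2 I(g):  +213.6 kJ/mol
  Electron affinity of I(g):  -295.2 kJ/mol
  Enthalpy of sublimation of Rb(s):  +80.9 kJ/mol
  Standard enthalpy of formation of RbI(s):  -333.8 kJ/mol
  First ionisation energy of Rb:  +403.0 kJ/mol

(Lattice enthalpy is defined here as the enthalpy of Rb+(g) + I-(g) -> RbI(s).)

ΔHf° = 1·ΔHsub + 1·(ΣIE) + 1/2·D(I2) + 1·EA + U
-333.8 = 1·(+80.9) + 1·(+403.0) + 1/2·(+213.6) + 1·(-295.2) + U
U = -333.8 − (+295.5) = -629.3 kJ/mol

U = -629.3 kJ/mol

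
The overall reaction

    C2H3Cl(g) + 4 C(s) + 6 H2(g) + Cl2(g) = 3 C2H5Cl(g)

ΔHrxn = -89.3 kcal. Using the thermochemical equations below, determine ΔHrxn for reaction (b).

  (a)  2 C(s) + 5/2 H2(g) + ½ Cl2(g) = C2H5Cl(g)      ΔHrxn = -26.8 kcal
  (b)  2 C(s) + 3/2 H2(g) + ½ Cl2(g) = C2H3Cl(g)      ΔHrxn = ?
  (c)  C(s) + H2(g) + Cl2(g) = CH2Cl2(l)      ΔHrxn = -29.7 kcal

ΔHrxn = 8.9 kcal

(a) × 3 (scale by 3 for the 3 C2H5Cl(g)): (3)·(-26.8) = -80.4 kcal
(b) reversed (reverse to put C2H3Cl(g) on the reactant side): contributes −x
(c): not needed (CH2Cl2(l) appears nowhere else).
-89.3 = (-80.4) − x
x = (-89.3 − (-80.4)) / (-1) = 8.9 kcal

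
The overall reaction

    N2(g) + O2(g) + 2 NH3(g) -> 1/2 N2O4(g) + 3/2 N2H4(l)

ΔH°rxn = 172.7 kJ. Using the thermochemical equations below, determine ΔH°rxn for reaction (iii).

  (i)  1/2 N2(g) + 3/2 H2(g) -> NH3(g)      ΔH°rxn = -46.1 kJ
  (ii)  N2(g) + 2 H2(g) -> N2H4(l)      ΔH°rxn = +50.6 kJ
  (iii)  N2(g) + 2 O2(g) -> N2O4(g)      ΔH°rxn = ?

(i) reversed and × 2: (-2)·(-46.1) = +92.2 kJ
(ii) × 3/2: (3/2)·(+50.6) = +75.9 kJ
(iii) × 1/2: contributes 1/2·x
+172.7 = (+92.2) + (+75.9) + 1/2·x
x = (+172.7 − (+168.1)) / (1/2) = 9.2 kJ

ΔH°rxn = 9.2 kJ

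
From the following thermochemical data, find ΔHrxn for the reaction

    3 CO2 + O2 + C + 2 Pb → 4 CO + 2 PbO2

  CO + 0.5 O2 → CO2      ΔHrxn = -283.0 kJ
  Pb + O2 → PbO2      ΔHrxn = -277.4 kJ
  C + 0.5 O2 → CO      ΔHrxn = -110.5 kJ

ΔHrxn = 183.7 kJ

equation 1 reversed and × 3: (-3)·(-283.0) = +849.0 kJ
equation 2 × 2: (2)·(-277.4) = -554.8 kJ
equation 3 as written: -110.5 kJ
ΔHrxn = (+849.0) + (-554.8) + (-110.5) = 183.7 kJ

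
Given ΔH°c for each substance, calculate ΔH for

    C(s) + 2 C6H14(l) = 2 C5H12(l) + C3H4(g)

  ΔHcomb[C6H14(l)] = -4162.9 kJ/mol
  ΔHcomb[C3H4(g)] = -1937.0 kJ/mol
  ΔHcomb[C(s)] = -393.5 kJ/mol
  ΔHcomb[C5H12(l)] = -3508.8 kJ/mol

With combustion enthalpies, reactants minus products:
= [1·(-393.5) + 2·(-4162.9)] − [2·(-3508.8) + 1·(-1937.0)]
= 235.3 kJ/mol

ΔH = 235.3 kJ/mol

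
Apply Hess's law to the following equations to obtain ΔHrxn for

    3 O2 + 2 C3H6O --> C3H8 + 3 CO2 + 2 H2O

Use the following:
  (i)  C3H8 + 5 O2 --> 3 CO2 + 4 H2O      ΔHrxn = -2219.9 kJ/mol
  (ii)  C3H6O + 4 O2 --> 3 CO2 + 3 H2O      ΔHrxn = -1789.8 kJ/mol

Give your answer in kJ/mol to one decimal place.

ΔHrxn = -1359.7 kJ/mol

(i) reversed: +2219.9 kJ/mol
(ii) × 2: (2)·(-1789.8) = -3579.6 kJ/mol
ΔHrxn = (-1)·(-2219.9) + (2)·(-1789.8) = -1359.7 kJ/mol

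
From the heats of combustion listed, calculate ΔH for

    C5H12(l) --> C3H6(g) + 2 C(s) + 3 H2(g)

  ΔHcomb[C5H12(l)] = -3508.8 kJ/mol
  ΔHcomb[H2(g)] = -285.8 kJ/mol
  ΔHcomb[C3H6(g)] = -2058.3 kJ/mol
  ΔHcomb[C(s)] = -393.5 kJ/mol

With combustion enthalpies, reactants minus products:
= [1·(-3508.8)] − [1·(-2058.3) + 2·(-393.5) + 3·(-285.8)]
= 193.9 kJ/mol

ΔH = 193.9 kJ/mol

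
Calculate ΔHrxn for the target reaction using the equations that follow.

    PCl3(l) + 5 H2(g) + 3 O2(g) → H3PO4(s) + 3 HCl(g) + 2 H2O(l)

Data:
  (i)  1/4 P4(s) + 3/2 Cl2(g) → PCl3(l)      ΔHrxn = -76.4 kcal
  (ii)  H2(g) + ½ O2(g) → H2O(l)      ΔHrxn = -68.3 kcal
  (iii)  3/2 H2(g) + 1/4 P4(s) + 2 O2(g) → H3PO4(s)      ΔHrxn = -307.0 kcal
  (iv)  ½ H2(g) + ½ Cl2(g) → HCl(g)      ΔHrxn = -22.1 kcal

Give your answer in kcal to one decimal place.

(i) reversed: +76.4 kcal
(ii) × 2: (2)·(-68.3) = -136.6 kcal
(iii) as written: -307.0 kcal
(iv) × 3: (3)·(-22.1) = -66.3 kcal
Summing the manipulated equations, ΔHrxn = (-1)·(-76.4) + (2)·(-68.3) + (1)·(-307.0) + (3)·(-22.1) = -433.5 kcal

ΔHrxn = -433.5 kcal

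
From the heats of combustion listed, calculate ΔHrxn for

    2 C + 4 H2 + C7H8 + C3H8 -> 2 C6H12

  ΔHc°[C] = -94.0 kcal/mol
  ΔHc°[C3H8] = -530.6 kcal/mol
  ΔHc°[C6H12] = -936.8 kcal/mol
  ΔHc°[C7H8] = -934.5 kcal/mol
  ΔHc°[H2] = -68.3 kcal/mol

Using ΔH = Σ nΔHc°(reactants) − Σ nΔHc°(products):
= [2·(-94.0) + 4·(-68.3) + 1·(-934.5) + 1·(-530.6)] − [2·(-936.8)]
= -52.7 kcal/mol

ΔHrxn = -52.7 kcal/mol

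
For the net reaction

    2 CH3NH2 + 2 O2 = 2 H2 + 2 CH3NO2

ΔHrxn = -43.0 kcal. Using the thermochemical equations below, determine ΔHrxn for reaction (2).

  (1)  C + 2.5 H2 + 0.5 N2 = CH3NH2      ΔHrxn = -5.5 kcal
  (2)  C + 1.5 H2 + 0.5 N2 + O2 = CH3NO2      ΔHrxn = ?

(1) reversed and × 2: (-2)·(-5.5) = +11.0 kcal
(2) × 2: contributes 2·x
-43.0 = (+11.0) + 2·x
x = (-43.0 − (+11.0)) / (2) = -27.0 kcal

ΔHrxn = -27.0 kcal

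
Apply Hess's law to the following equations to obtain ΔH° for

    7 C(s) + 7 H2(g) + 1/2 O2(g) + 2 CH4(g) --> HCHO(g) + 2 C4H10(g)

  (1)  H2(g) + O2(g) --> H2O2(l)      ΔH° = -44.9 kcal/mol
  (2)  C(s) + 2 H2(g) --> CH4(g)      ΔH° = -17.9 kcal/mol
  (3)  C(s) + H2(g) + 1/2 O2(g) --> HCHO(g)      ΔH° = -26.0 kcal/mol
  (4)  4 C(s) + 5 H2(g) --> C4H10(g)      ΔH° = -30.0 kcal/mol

(1): not needed.
(2) reversed and × 2: (-2)·(-17.9) = +35.8 kcal/mol
(3) as written: -26.0 kcal/mol
(4) × 2: (2)·(-30.0) = -60.0 kcal/mol
Since enthalpy is a state function, ΔH° = (+35.8) + (-26.0) + (-60.0) = -50.2 kcal/mol

ΔH° = -50.2 kcal/mol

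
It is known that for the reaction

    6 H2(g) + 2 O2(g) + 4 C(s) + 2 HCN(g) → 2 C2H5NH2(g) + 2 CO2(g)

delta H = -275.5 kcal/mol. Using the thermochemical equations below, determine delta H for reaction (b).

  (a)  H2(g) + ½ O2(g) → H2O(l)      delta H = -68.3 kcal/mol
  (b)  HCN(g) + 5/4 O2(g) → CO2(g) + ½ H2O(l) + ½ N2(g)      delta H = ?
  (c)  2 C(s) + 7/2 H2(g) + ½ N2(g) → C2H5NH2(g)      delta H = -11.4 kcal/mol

(a) reversed: +68.3 kcal/mol
(b) × 2: contributes 2·x
(c) × 2: (2)·(-11.4) = -22.8 kcal/mol
-275.5 = (+68.3) + (-22.8) + 2·x
x = (-275.5 − (+45.5)) / (2) = -160.5 kcal/mol

delta H = -160.5 kcal/mol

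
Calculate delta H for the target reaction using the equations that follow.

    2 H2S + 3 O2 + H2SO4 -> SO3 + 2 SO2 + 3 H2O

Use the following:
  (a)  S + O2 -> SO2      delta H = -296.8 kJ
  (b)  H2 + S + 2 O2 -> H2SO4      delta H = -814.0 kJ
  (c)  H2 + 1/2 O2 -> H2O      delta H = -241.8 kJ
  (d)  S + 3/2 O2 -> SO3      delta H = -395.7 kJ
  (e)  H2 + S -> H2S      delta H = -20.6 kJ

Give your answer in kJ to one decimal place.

delta H = -859.5 kJ

(a) × 2 (×2 to match 2 SO2 in the target): (2)·(-296.8) = -593.6 kJ
(b) reversed (reverse to put H2SO4 on the reactant side): +814.0 kJ
(c) × 3 (scale by 3 for the 3 H2O): (3)·(-241.8) = -725.4 kJ
(d) as written (SO3 already on the product side): -395.7 kJ
(e) reversed and × 2 (H2S must end up as a reactant; scale by 2 for the 2 H2S): (-2)·(-20.6) = +41.2 kJ
delta H = (-593.6) + (+814.0) + (-725.4) + (-395.7) + (+41.2) = -859.5 kJ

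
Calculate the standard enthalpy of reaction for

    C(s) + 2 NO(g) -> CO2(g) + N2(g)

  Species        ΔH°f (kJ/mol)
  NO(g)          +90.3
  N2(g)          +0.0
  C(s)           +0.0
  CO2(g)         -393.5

Products: 1·(-393.5) + 1·(+0.0) = -393.5
Reactants: 1·(+0.0) + 2·(+90.3) = +180.6
ΔH_rxn = (-393.5) − (+180.6) = -574.1 kJ/mol

ΔH_rxn = -574.1 kJ/mol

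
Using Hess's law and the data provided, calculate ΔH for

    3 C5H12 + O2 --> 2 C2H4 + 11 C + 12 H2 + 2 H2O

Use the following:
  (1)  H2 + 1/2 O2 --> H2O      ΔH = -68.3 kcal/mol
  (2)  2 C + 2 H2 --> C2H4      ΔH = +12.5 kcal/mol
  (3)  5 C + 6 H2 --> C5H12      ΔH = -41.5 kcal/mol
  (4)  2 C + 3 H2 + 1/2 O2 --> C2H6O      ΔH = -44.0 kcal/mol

ΔH = 12.9 kcal/mol

(1) × 2 (scale by 2 for the 2 H2O): (2)·(-68.3) = -136.6 kcal/mol
(2) × 2 (scale by 2 for the 2 C2H4): (2)·(+12.5) = +25.0 kcal/mol
(3) reversed and × 3 (C5H12 must end up as a reactant; ×3 to match 3 C5H12 in the target): (-3)·(-41.5) = +124.5 kcal/mol
(4): not needed (C2H6O appears nowhere else).
Summing the manipulated equations, ΔH = (-136.6) + (+25.0) + (+124.5) = 12.9 kcal/mol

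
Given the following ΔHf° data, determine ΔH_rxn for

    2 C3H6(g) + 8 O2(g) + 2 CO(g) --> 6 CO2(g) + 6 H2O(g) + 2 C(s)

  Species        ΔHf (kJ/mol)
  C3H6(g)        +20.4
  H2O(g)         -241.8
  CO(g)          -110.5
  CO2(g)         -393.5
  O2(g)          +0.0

ΔH_rxn = -3631.6 kJ/mol

Products: 6·(-393.5) + 6·(-241.8) + 2·(+0.0) = -3811.8
Reactants: 2·(+20.4) + 8·(+0.0) + 2·(-110.5) = -180.2
ΔH_rxn = (-3811.8) − (-180.2) = -3631.6 kJ/mol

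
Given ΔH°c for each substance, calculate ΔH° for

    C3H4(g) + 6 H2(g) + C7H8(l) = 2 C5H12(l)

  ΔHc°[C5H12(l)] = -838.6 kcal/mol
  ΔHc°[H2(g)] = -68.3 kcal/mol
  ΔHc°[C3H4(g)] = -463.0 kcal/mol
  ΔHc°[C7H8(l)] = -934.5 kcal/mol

Using ΔH = Σ nΔHc°(reactants) − Σ nΔHc°(products):
= [1·(-463.0) + 6·(-68.3) + 1·(-934.5)] − [2·(-838.6)]
= -130.1 kcal/mol

ΔH° = -130.1 kcal/mol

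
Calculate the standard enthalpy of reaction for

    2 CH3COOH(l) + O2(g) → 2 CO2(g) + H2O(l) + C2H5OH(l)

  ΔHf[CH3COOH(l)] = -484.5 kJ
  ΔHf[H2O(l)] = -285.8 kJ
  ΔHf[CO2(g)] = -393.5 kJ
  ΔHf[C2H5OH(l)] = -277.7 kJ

ΔH°rxn = Σ nΔHf°(products) − Σ nΔHf°(reactants).
Products: 2·(-393.5) + 1·(-285.8) + 1·(-277.7) = -1350.5
Reactants: 2·(-484.5) + 1·(+0.0) = -969.0
ΔH° = (-1350.5) − (-969.0) = -381.5 kJ

ΔH° = -381.5 kJ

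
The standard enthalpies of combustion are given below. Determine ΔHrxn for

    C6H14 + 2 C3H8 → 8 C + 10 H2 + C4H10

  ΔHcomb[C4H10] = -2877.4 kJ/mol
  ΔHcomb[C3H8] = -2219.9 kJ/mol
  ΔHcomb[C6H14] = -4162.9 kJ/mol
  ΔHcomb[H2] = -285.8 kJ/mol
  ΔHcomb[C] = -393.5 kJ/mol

Using ΔH = Σ nΔHc°(reactants) − Σ nΔHc°(products):
= [1·(-4162.9) + 2·(-2219.9)] − [8·(-393.5) + 10·(-285.8) + 1·(-2877.4)]
= 280.7 kJ/mol

ΔHrxn = 280.7 kJ/mol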